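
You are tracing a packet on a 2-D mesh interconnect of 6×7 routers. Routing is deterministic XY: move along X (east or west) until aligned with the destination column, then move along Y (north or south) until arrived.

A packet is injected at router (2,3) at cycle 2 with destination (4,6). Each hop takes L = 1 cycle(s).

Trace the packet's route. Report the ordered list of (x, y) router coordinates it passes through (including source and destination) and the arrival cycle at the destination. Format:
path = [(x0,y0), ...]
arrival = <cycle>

path = [(2,3), (3,3), (4,3), (4,4), (4,5), (4,6)]
arrival = 7

#0 — 2,3 | c2
#1 — 3,3 | c3 | E
#2 — 4,3 | c4 | E
#3 — 4,4 | c5 | N
#4 — 4,5 | c6 | N
#5 — 4,6 | c7 | N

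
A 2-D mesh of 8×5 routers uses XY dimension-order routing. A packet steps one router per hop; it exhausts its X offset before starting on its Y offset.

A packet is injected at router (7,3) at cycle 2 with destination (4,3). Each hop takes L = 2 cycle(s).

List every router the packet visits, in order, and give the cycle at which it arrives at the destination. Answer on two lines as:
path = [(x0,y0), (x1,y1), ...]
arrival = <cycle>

path = [(7,3), (6,3), (5,3), (4,3)]
arrival = 8

[0] x=7 y=3 t=2
[1] x=6 y=3 t=4 →W
[2] x=5 y=3 t=6 →W
[3] x=4 y=3 t=8 →W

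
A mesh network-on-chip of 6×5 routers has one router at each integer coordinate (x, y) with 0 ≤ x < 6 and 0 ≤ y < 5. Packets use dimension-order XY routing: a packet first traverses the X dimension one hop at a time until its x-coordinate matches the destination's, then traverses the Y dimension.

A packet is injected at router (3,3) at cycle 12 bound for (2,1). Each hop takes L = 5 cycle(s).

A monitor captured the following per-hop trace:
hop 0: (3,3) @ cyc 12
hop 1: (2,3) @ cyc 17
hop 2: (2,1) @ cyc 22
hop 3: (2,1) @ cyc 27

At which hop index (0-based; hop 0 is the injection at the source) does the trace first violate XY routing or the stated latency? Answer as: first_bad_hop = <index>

first_bad_hop = 2

[1] (-1,+0) / 5c ⇒ ok
[2] (+0,-2) / 5c ⇒ BAD: non-unit step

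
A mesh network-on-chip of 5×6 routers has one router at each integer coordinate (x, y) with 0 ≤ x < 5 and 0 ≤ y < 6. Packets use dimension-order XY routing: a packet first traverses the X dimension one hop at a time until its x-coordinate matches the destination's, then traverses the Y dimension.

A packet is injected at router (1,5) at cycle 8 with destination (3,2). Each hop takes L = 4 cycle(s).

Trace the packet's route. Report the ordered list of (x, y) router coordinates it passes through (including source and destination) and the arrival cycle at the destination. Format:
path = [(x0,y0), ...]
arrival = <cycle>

t=8: at (1,5)
t=12: at (2,5) after E
t=16: at (3,5) after E
t=20: at (3,4) after S
t=24: at (3,3) after S
t=28: at (3,2) after S

path = [(1,5), (2,5), (3,5), (3,4), (3,3), (3,2)]
arrival = 28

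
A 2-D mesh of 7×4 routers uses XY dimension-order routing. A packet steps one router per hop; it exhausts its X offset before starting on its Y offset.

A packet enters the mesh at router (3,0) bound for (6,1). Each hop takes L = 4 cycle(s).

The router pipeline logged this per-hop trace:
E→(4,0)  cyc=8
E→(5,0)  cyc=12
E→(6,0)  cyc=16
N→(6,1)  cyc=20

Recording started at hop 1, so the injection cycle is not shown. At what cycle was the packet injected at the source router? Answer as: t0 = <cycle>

The first recorded entry is hop 1 at cycle 8.
So t0 = 8 − 1·4 = 4.

t0 = 4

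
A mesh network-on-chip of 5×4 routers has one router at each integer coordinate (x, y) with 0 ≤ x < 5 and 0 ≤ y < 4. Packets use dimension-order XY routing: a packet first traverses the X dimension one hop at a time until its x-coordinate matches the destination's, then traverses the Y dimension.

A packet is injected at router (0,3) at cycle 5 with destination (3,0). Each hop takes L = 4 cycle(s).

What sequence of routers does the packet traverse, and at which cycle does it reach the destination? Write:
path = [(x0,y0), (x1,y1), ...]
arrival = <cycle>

src (0,3)  cyc=5
E→(1,3)  cyc=9
E→(2,3)  cyc=13
E→(3,3)  cyc=17
S→(3,2)  cyc=21
S→(3,1)  cyc=25
S→(3,0)  cyc=29

path = [(0,3), (1,3), (2,3), (3,3), (3,2), (3,1), (3,0)]
arrival = 29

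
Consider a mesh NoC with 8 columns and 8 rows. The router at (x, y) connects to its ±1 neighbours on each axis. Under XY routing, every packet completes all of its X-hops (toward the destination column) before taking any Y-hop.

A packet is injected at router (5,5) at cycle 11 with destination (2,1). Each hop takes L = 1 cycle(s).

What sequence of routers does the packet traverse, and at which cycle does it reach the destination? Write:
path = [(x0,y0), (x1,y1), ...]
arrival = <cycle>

path = [(5,5), (4,5), (3,5), (2,5), (2,4), (2,3), (2,2), (2,1)]
arrival = 18

[0] x=5 y=5 t=11
[1] x=4 y=5 t=12 →W
[2] x=3 y=5 t=13 →W
[3] x=2 y=5 t=14 →W
[4] x=2 y=4 t=15 →S
[5] x=2 y=3 t=16 →S
[6] x=2 y=2 t=17 →S
[7] x=2 y=1 t=18 →S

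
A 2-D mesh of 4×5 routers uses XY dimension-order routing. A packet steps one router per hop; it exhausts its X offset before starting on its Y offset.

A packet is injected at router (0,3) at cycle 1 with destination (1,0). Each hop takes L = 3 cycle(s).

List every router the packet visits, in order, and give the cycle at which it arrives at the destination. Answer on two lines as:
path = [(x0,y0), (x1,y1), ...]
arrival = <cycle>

t=1: at (0,3)
t=4: at (1,3) after E
t=7: at (1,2) after S
t=10: at (1,1) after S
t=13: at (1,0) after S

path = [(0,3), (1,3), (1,2), (1,1), (1,0)]
arrival = 13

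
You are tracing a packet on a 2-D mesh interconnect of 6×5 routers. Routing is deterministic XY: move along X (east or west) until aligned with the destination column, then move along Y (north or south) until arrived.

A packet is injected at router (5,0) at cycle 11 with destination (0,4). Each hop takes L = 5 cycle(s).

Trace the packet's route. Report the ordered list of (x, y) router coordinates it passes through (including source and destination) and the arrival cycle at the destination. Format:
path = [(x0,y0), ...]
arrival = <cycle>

path = [(5,0), (4,0), (3,0), (2,0), (1,0), (0,0), (0,1), (0,2), (0,3), (0,4)]
arrival = 56

t=11: at (5,0)
t=16: at (4,0) after W
t=21: at (3,0) after W
t=26: at (2,0) after W
t=31: at (1,0) after W
t=36: at (0,0) after W
t=41: at (0,1) after N
t=46: at (0,2) after N
t=51: at (0,3) after N
t=56: at (0,4) after N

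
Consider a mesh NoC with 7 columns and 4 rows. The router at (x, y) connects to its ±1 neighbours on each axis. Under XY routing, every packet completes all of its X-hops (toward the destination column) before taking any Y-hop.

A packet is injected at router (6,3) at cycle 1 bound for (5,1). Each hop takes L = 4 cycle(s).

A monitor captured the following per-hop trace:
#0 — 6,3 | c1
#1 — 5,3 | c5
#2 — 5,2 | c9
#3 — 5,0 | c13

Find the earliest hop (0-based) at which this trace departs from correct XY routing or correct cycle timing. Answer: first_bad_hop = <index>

check 1→ d=(-1,0) cyc+4: ok
check 2→ d=(0,-1) cyc+4: ok
check 3→ d=(0,-2) cyc+4: BAD: non-unit step

first_bad_hop = 3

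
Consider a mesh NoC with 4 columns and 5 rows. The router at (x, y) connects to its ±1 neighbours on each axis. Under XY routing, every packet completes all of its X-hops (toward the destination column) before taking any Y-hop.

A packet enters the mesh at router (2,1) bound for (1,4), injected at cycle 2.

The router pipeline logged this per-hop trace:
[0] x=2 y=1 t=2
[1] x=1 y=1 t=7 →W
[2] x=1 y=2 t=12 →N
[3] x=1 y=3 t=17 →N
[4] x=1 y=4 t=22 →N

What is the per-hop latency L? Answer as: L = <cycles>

L = 5

Δcyc across hop 0→1: 7 − 2 = 5.
One hop costs L cycles, so L = 5.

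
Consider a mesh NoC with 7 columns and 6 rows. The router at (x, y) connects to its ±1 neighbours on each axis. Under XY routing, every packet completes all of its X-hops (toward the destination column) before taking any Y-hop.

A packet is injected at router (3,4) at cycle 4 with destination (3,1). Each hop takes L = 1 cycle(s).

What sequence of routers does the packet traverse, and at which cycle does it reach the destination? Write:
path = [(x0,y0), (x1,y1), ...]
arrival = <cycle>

  0. router=(3,4) cycle=4 (inject)
  1. router=(3,3) cycle=5 dir=S
  2. router=(3,2) cycle=6 dir=S
  3. router=(3,1) cycle=7 dir=S

path = [(3,4), (3,3), (3,2), (3,1)]
arrival = 7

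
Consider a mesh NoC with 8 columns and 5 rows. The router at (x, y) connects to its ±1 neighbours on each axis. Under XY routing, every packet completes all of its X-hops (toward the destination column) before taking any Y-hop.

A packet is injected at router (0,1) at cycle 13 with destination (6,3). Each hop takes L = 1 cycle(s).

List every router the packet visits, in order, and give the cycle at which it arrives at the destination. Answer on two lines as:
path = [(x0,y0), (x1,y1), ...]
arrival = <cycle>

t=13: at (0,1)
t=14: at (1,1) after E
t=15: at (2,1) after E
t=16: at (3,1) after E
t=17: at (4,1) after E
t=18: at (5,1) after E
t=19: at (6,1) after E
t=20: at (6,2) after N
t=21: at (6,3) after N

path = [(0,1), (1,1), (2,1), (3,1), (4,1), (5,1), (6,1), (6,2), (6,3)]
arrival = 21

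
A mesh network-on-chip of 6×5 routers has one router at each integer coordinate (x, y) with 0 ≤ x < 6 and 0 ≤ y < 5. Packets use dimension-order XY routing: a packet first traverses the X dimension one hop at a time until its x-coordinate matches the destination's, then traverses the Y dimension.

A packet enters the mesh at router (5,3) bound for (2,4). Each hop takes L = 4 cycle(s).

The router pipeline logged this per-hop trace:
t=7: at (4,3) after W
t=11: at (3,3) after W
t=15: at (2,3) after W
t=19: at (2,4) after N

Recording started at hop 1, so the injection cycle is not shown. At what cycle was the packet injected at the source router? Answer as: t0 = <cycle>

The first recorded entry is hop 1 at cycle 7.
Therefore t0 = 7 − L = 3.

t0 = 3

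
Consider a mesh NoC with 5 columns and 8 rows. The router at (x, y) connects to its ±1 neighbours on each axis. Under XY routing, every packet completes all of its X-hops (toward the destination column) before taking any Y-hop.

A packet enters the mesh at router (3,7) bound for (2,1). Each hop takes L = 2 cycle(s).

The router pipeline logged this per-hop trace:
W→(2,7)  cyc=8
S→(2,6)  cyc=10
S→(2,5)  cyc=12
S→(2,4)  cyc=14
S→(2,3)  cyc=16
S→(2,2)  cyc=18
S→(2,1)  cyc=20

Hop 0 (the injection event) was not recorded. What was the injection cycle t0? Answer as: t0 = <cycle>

t0 = 6

At hop 1 the cycle is 8; in general cyc_k = t0 + kL.
So t0 = 8 − 1·2 = 6.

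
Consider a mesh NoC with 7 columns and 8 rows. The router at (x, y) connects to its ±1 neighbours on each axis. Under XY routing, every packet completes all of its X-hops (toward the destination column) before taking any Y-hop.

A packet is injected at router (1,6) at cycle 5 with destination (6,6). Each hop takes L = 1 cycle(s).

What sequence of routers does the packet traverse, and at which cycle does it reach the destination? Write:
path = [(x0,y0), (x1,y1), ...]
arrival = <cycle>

path = [(1,6), (2,6), (3,6), (4,6), (5,6), (6,6)]
arrival = 10

hop 0: (1,6) @ cyc 5
hop 1: (2,6) @ cyc 6  [E]
hop 2: (3,6) @ cyc 7  [E]
hop 3: (4,6) @ cyc 8  [E]
hop 4: (5,6) @ cyc 9  [E]
hop 5: (6,6) @ cyc 10  [E]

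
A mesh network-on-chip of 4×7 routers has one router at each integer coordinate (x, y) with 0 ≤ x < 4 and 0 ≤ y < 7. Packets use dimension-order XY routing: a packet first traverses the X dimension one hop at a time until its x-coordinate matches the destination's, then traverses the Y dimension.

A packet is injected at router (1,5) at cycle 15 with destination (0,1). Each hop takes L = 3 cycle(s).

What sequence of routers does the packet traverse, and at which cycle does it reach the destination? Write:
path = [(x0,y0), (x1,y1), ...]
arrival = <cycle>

hop 0: (1,5) @ cyc 15
hop 1: (0,5) @ cyc 18  [W]
hop 2: (0,4) @ cyc 21  [S]
hop 3: (0,3) @ cyc 24  [S]
hop 4: (0,2) @ cyc 27  [S]
hop 5: (0,1) @ cyc 30  [S]

path = [(1,5), (0,5), (0,4), (0,3), (0,2), (0,1)]
arrival = 30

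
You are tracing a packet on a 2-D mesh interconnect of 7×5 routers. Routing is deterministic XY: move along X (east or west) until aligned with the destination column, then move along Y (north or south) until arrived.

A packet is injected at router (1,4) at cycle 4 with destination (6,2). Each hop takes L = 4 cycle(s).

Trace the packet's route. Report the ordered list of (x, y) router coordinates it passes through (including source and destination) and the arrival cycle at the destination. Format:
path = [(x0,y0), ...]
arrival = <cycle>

[0] x=1 y=4 t=4
[1] x=2 y=4 t=8 →E
[2] x=3 y=4 t=12 →E
[3] x=4 y=4 t=16 →E
[4] x=5 y=4 t=20 →E
[5] x=6 y=4 t=24 →E
[6] x=6 y=3 t=28 →S
[7] x=6 y=2 t=32 →S

path = [(1,4), (2,4), (3,4), (4,4), (5,4), (6,4), (6,3), (6,2)]
arrival = 32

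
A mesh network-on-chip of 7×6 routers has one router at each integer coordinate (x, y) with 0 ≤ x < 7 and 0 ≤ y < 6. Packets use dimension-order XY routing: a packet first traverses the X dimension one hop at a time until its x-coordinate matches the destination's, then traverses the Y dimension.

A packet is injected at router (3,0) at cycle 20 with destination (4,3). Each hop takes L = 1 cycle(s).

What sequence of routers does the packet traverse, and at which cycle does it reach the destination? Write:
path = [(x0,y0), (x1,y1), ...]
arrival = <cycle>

hop 0: (3,0) @ cyc 20
hop 1: (4,0) @ cyc 21  [E]
hop 2: (4,1) @ cyc 22  [N]
hop 3: (4,2) @ cyc 23  [N]
hop 4: (4,3) @ cyc 24  [N]

path = [(3,0), (4,0), (4,1), (4,2), (4,3)]
arrival = 24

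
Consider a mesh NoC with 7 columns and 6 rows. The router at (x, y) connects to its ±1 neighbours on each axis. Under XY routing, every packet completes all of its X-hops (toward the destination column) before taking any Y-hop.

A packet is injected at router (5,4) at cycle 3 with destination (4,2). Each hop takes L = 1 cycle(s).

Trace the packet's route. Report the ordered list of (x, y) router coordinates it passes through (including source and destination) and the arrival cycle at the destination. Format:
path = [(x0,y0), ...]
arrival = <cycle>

[0] x=5 y=4 t=3
[1] x=4 y=4 t=4 →W
[2] x=4 y=3 t=5 →S
[3] x=4 y=2 t=6 →S

path = [(5,4), (4,4), (4,3), (4,2)]
arrival = 6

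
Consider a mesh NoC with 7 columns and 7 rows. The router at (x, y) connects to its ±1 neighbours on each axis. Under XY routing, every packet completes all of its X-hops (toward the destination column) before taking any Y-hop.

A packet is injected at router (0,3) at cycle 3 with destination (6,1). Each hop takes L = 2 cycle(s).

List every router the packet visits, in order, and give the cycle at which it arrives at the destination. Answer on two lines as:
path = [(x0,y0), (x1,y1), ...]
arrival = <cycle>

path = [(0,3), (1,3), (2,3), (3,3), (4,3), (5,3), (6,3), (6,2), (6,1)]
arrival = 19

[0] x=0 y=3 t=3
[1] x=1 y=3 t=5 →E
[2] x=2 y=3 t=7 →E
[3] x=3 y=3 t=9 →E
[4] x=4 y=3 t=11 →E
[5] x=5 y=3 t=13 →E
[6] x=6 y=3 t=15 →E
[7] x=6 y=2 t=17 →S
[8] x=6 y=1 t=19 →S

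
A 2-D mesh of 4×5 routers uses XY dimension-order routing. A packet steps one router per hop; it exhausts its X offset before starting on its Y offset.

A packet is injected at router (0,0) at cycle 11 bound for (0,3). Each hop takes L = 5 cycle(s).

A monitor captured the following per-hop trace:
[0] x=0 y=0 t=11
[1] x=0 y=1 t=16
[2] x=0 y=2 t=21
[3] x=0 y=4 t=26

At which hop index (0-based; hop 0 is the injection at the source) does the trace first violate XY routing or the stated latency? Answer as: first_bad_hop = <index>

first_bad_hop = 3

check 1→ d=(0,1) cyc+5: ok
check 2→ d=(0,1) cyc+5: ok
check 3→ d=(0,2) cyc+5: BAD: non-unit step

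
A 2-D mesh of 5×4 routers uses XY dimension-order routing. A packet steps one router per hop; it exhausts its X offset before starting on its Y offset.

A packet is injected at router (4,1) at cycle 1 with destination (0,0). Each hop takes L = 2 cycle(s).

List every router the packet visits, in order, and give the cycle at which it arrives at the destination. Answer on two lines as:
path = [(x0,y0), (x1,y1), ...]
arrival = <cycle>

#0 — 4,1 | c1
#1 — 3,1 | c3 | W
#2 — 2,1 | c5 | W
#3 — 1,1 | c7 | W
#4 — 0,1 | c9 | W
#5 — 0,0 | c11 | S

path = [(4,1), (3,1), (2,1), (1,1), (0,1), (0,0)]
arrival = 11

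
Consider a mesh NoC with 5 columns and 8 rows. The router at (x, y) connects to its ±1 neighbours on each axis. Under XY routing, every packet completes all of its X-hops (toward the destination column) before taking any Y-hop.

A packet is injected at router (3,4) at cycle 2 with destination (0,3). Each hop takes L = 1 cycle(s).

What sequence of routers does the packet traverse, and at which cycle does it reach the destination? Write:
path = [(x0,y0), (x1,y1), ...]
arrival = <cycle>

t=2: at (3,4)
t=3: at (2,4) after W
t=4: at (1,4) after W
t=5: at (0,4) after W
t=6: at (0,3) after S

path = [(3,4), (2,4), (1,4), (0,4), (0,3)]
arrival = 6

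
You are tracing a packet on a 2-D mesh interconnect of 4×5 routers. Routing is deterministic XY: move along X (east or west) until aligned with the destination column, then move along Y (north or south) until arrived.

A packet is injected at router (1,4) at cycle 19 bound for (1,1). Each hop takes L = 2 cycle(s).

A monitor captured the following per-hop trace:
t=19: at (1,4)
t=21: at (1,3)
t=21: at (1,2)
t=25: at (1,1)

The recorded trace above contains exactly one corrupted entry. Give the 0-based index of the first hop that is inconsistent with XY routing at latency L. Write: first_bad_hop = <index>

first_bad_hop = 2

  1: Δx=+0 Δy=-1 Δt=2 [ok]
  2: Δx=+0 Δy=-1 Δt=0 [BAD: Δcyc=0≠L]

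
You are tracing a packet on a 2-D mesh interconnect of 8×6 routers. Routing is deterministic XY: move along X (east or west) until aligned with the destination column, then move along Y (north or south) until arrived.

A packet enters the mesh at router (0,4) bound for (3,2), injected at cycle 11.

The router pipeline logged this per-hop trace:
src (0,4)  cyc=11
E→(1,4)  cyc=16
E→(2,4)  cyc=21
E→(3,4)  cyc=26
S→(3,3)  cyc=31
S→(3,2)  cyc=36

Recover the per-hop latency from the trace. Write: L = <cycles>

From hop 0 (11) to hop 1 (16): +5 cycles.
Per-hop latency L = Δcyc = 5.

L = 5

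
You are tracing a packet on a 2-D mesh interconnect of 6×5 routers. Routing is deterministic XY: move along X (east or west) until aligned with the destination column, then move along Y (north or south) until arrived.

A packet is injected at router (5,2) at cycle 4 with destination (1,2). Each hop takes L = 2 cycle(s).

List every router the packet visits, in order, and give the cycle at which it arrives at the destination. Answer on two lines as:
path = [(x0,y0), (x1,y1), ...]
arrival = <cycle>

path = [(5,2), (4,2), (3,2), (2,2), (1,2)]
arrival = 12

  0. router=(5,2) cycle=4 (inject)
  1. router=(4,2) cycle=6 dir=W
  2. router=(3,2) cycle=8 dir=W
  3. router=(2,2) cycle=10 dir=W
  4. router=(1,2) cycle=12 dir=W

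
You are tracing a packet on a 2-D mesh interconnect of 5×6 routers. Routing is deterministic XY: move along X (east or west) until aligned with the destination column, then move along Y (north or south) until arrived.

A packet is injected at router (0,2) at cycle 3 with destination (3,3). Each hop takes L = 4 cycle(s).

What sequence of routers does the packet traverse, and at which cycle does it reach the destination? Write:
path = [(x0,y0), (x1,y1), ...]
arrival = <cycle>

  0. router=(0,2) cycle=3 (inject)
  1. router=(1,2) cycle=7 dir=E
  2. router=(2,2) cycle=11 dir=E
  3. router=(3,2) cycle=15 dir=E
  4. router=(3,3) cycle=19 dir=N

path = [(0,2), (1,2), (2,2), (3,2), (3,3)]
arrival = 19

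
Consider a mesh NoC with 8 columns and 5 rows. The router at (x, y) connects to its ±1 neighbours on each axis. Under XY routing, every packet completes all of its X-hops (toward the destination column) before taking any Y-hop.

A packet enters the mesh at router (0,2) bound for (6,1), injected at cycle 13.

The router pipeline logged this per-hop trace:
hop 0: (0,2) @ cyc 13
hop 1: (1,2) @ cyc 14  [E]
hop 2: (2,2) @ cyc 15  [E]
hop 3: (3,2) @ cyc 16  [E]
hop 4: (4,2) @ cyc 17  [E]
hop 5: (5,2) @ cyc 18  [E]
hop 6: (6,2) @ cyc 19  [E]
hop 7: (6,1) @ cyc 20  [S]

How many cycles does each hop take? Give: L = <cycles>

Between hops 0 and 1 the cycle counter advances 14 − 13 = 1.
One hop costs L cycles, so L = 1.

L = 1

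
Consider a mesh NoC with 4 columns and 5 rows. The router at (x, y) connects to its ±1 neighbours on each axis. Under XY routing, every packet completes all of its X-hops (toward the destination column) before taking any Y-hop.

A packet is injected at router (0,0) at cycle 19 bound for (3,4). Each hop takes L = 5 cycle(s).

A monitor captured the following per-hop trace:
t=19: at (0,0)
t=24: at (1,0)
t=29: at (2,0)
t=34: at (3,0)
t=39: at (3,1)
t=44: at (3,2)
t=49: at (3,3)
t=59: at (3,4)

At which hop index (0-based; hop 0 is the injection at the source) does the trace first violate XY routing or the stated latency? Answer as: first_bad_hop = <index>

[1] (+1,+0) / 5c ⇒ ok
[2] (+1,+0) / 5c ⇒ ok
[3] (+1,+0) / 5c ⇒ ok
[4] (+0,+1) / 5c ⇒ ok
[5] (+0,+1) / 5c ⇒ ok
[6] (+0,+1) / 5c ⇒ ok
[7] (+0,+1) / 10c ⇒ BAD: Δcyc=10≠L

first_bad_hop = 7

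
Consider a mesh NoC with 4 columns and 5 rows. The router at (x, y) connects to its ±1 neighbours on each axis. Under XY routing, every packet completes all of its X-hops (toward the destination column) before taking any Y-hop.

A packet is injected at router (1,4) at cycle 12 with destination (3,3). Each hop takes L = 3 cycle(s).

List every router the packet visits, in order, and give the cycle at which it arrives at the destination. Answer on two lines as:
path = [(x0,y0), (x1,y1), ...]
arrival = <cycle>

path = [(1,4), (2,4), (3,4), (3,3)]
arrival = 21

t=12: at (1,4)
t=15: at (2,4) after E
t=18: at (3,4) after E
t=21: at (3,3) after S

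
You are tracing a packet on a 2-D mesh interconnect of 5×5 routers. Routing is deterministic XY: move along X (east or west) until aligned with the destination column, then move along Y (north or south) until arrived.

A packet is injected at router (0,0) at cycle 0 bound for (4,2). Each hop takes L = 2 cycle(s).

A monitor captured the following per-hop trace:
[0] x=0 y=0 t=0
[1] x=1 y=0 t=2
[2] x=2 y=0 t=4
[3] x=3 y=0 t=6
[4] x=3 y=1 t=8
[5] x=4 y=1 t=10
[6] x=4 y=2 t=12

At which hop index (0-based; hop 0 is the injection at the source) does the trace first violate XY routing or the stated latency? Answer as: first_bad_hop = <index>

first_bad_hop = 4

[1] (+1,+0) / 2c ⇒ ok
[2] (+1,+0) / 2c ⇒ ok
[3] (+1,+0) / 2c ⇒ ok
[4] (+0,+1) / 2c ⇒ BAD: Y-move but x=3≠4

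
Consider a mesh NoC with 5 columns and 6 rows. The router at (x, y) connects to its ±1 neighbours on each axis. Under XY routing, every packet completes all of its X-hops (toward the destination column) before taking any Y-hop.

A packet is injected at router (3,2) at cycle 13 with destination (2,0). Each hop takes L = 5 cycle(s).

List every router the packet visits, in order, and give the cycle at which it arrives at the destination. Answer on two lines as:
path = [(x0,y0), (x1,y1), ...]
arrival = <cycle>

t=13: at (3,2)
t=18: at (2,2) after W
t=23: at (2,1) after S
t=28: at (2,0) after S

path = [(3,2), (2,2), (2,1), (2,0)]
arrival = 28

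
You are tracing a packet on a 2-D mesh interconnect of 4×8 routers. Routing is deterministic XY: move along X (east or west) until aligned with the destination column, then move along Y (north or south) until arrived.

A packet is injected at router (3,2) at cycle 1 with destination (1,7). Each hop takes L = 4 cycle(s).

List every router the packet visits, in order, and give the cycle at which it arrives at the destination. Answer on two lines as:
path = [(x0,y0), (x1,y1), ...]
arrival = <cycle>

path = [(3,2), (2,2), (1,2), (1,3), (1,4), (1,5), (1,6), (1,7)]
arrival = 29

#0 — 3,2 | c1
#1 — 2,2 | c5 | W
#2 — 1,2 | c9 | W
#3 — 1,3 | c13 | N
#4 — 1,4 | c17 | N
#5 — 1,5 | c21 | N
#6 — 1,6 | c25 | N
#7 — 1,7 | c29 | N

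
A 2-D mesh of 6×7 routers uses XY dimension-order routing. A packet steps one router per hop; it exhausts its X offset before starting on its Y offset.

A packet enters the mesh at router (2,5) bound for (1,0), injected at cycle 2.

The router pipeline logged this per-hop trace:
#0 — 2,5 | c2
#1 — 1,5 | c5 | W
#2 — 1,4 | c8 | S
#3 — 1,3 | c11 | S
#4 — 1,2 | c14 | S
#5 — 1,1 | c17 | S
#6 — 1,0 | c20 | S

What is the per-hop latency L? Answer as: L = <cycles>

Δcyc across hop 0→1: 5 − 2 = 3.
One hop costs L cycles, so L = 3.

L = 3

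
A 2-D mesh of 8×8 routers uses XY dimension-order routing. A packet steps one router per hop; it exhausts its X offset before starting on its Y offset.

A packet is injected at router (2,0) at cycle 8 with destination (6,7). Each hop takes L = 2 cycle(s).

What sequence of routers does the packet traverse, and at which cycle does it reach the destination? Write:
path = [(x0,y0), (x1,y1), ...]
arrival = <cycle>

path = [(2,0), (3,0), (4,0), (5,0), (6,0), (6,1), (6,2), (6,3), (6,4), (6,5), (6,6), (6,7)]
arrival = 30

hop 0: (2,0) @ cyc 8
hop 1: (3,0) @ cyc 10  [E]
hop 2: (4,0) @ cyc 12  [E]
hop 3: (5,0) @ cyc 14  [E]
hop 4: (6,0) @ cyc 16  [E]
hop 5: (6,1) @ cyc 18  [N]
hop 6: (6,2) @ cyc 20  [N]
hop 7: (6,3) @ cyc 22  [N]
hop 8: (6,4) @ cyc 24  [N]
hop 9: (6,5) @ cyc 26  [N]
hop 10: (6,6) @ cyc 28  [N]
hop 11: (6,7) @ cyc 30  [N]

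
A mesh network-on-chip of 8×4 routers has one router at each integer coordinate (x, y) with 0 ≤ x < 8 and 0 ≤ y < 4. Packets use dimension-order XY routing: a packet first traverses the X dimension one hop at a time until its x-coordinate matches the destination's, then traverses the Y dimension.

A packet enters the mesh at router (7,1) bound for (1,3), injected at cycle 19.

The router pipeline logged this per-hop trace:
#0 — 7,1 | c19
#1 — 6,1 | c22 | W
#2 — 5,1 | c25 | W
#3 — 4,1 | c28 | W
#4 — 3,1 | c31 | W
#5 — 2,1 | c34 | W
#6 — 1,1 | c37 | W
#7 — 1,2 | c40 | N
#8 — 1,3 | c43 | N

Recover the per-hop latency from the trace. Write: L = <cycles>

Δcyc across hop 0→1: 22 − 19 = 3.
Per-hop latency L = Δcyc = 3.

L = 3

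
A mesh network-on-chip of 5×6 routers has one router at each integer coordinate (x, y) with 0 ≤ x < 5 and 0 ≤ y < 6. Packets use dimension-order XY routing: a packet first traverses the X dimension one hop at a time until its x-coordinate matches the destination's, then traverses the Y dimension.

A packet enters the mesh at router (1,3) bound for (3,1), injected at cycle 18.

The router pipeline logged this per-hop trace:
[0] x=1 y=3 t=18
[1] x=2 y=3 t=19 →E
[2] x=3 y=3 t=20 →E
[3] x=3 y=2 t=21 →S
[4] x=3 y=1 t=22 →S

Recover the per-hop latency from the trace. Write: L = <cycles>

L = 1

Between hops 0 and 1 the cycle counter advances 19 − 18 = 1.
That increment is L by definition: L = 1.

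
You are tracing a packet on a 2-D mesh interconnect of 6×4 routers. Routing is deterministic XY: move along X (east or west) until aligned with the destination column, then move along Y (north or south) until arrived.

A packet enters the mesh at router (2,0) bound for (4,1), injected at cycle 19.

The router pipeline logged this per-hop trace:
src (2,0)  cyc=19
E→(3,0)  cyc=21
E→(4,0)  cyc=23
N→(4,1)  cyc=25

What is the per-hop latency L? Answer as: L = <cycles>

cyc[1] − cyc[0] = 21 − 19 = 2.
Per-hop latency L = Δcyc = 2.

L = 2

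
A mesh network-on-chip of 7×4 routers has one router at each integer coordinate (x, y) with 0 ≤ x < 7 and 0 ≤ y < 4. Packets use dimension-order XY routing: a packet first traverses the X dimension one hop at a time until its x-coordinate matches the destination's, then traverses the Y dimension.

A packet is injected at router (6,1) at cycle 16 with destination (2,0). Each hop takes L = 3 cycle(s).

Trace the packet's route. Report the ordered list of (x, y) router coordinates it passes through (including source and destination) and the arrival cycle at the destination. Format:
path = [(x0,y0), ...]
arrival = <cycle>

#0 — 6,1 | c16
#1 — 5,1 | c19 | W
#2 — 4,1 | c22 | W
#3 — 3,1 | c25 | W
#4 — 2,1 | c28 | W
#5 — 2,0 | c31 | S

path = [(6,1), (5,1), (4,1), (3,1), (2,1), (2,0)]
arrival = 31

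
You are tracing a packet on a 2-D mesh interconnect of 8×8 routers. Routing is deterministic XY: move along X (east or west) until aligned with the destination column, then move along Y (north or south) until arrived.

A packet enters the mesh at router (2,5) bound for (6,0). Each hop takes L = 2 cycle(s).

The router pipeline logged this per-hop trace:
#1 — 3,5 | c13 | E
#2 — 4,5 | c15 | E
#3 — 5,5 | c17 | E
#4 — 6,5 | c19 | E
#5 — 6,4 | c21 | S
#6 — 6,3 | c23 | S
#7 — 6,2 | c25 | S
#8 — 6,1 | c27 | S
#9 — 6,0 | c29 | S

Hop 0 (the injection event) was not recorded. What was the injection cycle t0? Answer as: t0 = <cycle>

cyc[1] = 13 and cyc[k] = t0 + k·L for every k.
Therefore t0 = 13 − L = 11.

t0 = 11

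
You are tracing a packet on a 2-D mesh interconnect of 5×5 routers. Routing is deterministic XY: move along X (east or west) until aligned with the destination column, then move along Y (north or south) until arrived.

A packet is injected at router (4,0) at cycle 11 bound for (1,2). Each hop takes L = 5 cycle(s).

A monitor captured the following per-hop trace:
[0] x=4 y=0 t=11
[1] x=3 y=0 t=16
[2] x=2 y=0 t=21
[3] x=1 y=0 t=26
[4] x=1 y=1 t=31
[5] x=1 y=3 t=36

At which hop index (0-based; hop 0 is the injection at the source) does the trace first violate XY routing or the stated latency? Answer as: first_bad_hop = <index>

first_bad_hop = 5

[1] (-1,+0) / 5c ⇒ ok
[2] (-1,+0) / 5c ⇒ ok
[3] (-1,+0) / 5c ⇒ ok
[4] (+0,+1) / 5c ⇒ ok
[5] (+0,+2) / 5c ⇒ BAD: non-unit step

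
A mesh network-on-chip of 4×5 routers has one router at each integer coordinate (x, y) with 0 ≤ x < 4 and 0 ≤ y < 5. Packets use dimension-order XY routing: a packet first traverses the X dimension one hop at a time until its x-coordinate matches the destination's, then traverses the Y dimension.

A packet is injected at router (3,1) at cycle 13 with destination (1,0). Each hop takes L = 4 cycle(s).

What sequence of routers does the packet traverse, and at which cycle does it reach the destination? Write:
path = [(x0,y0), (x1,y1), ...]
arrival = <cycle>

hop 0: (3,1) @ cyc 13
hop 1: (2,1) @ cyc 17  [W]
hop 2: (1,1) @ cyc 21  [W]
hop 3: (1,0) @ cyc 25  [S]

path = [(3,1), (2,1), (1,1), (1,0)]
arrival = 25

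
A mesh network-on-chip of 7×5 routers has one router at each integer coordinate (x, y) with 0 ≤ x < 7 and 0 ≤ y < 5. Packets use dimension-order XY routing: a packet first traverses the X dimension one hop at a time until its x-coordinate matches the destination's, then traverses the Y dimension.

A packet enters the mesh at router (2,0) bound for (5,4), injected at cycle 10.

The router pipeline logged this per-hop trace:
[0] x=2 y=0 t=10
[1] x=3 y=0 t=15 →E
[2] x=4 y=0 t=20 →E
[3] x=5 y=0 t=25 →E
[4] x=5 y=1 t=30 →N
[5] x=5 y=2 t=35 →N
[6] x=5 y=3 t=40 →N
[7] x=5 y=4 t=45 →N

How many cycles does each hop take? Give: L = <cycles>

Between hops 0 and 1 the cycle counter advances 15 − 10 = 5.
One hop costs L cycles, so L = 5.

L = 5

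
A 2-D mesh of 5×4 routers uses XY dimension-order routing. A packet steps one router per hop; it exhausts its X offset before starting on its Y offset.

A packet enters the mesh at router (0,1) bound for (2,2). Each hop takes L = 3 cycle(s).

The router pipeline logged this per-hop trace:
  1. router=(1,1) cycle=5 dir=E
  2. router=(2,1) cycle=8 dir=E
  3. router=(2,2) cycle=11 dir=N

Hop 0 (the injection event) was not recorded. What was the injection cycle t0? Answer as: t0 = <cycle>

t0 = 2

cyc[1] = 5 and cyc[k] = t0 + k·L for every k.
Therefore t0 = 5 − L = 2.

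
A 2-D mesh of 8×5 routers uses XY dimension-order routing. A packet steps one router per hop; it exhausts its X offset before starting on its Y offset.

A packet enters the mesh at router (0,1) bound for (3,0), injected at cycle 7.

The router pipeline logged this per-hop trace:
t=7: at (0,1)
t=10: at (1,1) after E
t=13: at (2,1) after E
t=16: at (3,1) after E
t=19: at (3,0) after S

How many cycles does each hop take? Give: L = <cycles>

L = 3

Δcyc across hop 0→1: 10 − 7 = 3.
Per-hop latency L = Δcyc = 3.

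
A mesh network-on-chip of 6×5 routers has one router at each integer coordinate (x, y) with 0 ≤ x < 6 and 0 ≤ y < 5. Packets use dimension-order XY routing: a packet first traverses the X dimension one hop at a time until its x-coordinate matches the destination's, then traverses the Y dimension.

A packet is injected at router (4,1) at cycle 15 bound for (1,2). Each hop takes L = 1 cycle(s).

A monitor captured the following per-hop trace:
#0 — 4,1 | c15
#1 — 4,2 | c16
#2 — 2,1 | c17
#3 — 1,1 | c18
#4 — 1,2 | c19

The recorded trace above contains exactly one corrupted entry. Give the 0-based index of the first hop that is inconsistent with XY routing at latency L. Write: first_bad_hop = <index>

hop 1: step (+0,+1), +1 cyc — BAD: Y-move but x=4≠1

first_bad_hop = 1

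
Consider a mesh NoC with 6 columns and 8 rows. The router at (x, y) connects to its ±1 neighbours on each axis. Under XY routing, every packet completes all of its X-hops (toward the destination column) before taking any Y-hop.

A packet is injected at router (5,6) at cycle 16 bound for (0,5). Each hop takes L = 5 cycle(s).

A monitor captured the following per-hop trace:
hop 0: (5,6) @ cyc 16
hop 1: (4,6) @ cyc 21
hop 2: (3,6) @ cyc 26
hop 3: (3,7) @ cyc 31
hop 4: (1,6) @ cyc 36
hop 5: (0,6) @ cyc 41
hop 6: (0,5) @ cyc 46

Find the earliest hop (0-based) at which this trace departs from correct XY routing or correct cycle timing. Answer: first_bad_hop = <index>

first_bad_hop = 3

[1] (-1,+0) / 5c ⇒ ok
[2] (-1,+0) / 5c ⇒ ok
[3] (+0,+1) / 5c ⇒ BAD: Y-move but x=3≠0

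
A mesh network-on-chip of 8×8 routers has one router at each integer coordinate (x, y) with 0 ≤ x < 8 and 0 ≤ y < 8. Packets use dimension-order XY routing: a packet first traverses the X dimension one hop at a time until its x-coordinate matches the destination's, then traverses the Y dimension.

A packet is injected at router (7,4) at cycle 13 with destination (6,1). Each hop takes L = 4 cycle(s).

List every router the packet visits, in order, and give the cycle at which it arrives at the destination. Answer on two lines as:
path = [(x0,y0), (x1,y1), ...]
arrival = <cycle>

t=13: at (7,4)
t=17: at (6,4) after W
t=21: at (6,3) after S
t=25: at (6,2) after S
t=29: at (6,1) after S

path = [(7,4), (6,4), (6,3), (6,2), (6,1)]
arrival = 29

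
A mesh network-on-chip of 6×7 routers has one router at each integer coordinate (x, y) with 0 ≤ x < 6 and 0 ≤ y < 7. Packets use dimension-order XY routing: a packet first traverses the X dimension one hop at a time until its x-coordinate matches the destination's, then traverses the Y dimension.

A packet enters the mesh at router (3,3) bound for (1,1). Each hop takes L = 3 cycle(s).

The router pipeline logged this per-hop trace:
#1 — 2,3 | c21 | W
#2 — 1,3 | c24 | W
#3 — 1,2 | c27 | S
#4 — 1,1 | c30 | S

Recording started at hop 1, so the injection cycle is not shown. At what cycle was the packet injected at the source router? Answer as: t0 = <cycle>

t0 = 18

cyc[1] = 21 and cyc[k] = t0 + k·L for every k.
Subtract one hop: t0 = 21 − 3 = 18.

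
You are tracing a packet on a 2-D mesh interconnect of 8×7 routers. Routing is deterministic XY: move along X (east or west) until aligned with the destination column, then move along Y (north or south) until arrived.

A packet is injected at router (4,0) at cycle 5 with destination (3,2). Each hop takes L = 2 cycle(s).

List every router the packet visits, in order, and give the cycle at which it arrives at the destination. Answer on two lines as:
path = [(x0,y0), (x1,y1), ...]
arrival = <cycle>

  0. router=(4,0) cycle=5 (inject)
  1. router=(3,0) cycle=7 dir=W
  2. router=(3,1) cycle=9 dir=N
  3. router=(3,2) cycle=11 dir=N

path = [(4,0), (3,0), (3,1), (3,2)]
arrival = 11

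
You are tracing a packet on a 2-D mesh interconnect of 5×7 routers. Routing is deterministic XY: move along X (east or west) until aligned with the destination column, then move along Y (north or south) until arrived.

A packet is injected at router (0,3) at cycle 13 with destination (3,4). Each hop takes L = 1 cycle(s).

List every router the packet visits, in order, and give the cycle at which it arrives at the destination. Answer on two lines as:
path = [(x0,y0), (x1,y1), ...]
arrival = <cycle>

path = [(0,3), (1,3), (2,3), (3,3), (3,4)]
arrival = 17

src (0,3)  cyc=13
E→(1,3)  cyc=14
E→(2,3)  cyc=15
E→(3,3)  cyc=16
N→(3,4)  cyc=17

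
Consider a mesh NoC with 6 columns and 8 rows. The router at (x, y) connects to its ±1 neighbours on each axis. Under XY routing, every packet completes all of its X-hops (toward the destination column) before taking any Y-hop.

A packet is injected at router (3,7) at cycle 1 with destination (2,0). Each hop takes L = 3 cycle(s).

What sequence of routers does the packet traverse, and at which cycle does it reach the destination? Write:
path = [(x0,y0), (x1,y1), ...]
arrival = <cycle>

[0] x=3 y=7 t=1
[1] x=2 y=7 t=4 →W
[2] x=2 y=6 t=7 →S
[3] x=2 y=5 t=10 →S
[4] x=2 y=4 t=13 →S
[5] x=2 y=3 t=16 →S
[6] x=2 y=2 t=19 →S
[7] x=2 y=1 t=22 →S
[8] x=2 y=0 t=25 →S

path = [(3,7), (2,7), (2,6), (2,5), (2,4), (2,3), (2,2), (2,1), (2,0)]
arrival = 25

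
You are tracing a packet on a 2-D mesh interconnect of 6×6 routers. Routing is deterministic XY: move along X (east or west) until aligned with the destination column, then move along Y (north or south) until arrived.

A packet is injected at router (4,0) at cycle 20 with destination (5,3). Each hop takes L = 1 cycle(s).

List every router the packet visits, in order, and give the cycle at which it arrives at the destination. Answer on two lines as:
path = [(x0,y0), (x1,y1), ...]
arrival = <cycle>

path = [(4,0), (5,0), (5,1), (5,2), (5,3)]
arrival = 24

[0] x=4 y=0 t=20
[1] x=5 y=0 t=21 →E
[2] x=5 y=1 t=22 →N
[3] x=5 y=2 t=23 →N
[4] x=5 y=3 t=24 →N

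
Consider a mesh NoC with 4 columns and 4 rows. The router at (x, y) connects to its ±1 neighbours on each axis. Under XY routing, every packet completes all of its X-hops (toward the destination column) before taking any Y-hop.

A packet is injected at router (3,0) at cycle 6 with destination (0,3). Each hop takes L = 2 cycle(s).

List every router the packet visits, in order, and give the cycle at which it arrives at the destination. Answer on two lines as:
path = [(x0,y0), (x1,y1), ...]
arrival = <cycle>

  0. router=(3,0) cycle=6 (inject)
  1. router=(2,0) cycle=8 dir=W
  2. router=(1,0) cycle=10 dir=W
  3. router=(0,0) cycle=12 dir=W
  4. router=(0,1) cycle=14 dir=N
  5. router=(0,2) cycle=16 dir=N
  6. router=(0,3) cycle=18 dir=N

path = [(3,0), (2,0), (1,0), (0,0), (0,1), (0,2), (0,3)]
arrival = 18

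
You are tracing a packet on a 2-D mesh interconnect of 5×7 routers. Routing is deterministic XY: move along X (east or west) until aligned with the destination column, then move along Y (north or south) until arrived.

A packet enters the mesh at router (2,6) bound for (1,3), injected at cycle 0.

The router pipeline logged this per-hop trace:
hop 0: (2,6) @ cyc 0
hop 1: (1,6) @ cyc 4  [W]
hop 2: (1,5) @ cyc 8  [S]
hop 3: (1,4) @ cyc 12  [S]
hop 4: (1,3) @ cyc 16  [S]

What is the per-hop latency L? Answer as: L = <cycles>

L = 4

Between hops 0 and 1 the cycle counter advances 4 − 0 = 4.
That increment is L by definition: L = 4.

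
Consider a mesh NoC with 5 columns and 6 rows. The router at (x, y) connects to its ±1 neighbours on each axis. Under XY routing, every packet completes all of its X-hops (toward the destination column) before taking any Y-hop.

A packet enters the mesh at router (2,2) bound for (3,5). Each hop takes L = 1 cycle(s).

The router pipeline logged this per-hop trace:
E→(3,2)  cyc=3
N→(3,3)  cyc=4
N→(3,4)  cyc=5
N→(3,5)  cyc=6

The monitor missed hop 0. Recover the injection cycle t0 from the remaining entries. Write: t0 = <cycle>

t0 = 2

The first recorded entry is hop 1 at cycle 3.
Therefore t0 = 3 − L = 2.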